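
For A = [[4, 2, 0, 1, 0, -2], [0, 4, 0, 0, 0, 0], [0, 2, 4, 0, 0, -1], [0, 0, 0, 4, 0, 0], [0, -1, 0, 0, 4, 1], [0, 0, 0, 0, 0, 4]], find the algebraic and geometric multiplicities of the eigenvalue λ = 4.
algebraic multiplicity 6, geometric multiplicity 3

The characteristic polynomial is (x - 4)^6, so the factor x - 4 appears with exponent 6: the algebraic multiplicity is 6.

rank(A - 4I) = 3, so the eigenspace has dimension 6 - 3 = 3: the geometric multiplicity is 3.

Since 3 < 6, A is not diagonalizable.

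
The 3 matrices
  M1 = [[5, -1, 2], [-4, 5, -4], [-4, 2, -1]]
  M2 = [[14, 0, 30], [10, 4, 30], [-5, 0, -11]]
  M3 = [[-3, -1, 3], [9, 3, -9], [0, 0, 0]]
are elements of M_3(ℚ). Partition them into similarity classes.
3 classes: {M1}, {M2}, {M3}

Characteristic polynomials: χ_{M1} = (x - 3)^3, χ_{M2} = (x - 4)^2(x + 1), χ_{M3} = x^3.

{M1}: invariant factors x - 3, (x - 3)^2.

{M2}: invariant factors x - 4, (x - 4)(x + 1).

{M3}: invariant factors x, x^2.

Matrices are similar if and only if their invariant-factor lists agree; the partition into similarity classes is {M1}, {M2}, {M3}.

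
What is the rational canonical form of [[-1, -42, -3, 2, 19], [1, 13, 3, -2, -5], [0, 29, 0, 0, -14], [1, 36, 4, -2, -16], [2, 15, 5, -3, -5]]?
R = [[0, 0, 0, 0, 0], [1, 0, 0, 0, 5], [0, 1, 0, 0, -16], [0, 0, 1, 0, 3], [0, 0, 0, 1, 5]]

The invariant factors of A (the non-unit diagonal entries of the Smith normal form of xI - A over ℚ[x]) are x(x - 5)(x^3 - 3x + 1), each dividing the next. The characteristic polynomial is their product, x(x - 5)(x^3 - 3x + 1).

The rational canonical form is the block-diagonal matrix of companion matrices C(f_i):
R = [[0, 0, 0, 0, 0], [1, 0, 0, 0, 5], [0, 1, 0, 0, -16], [0, 0, 1, 0, 3], [0, 0, 0, 1, 5]].

Note the characteristic polynomial does not split into linear factors over ℚ, so A has no Jordan form over ℚ; the rational canonical form exists over any field.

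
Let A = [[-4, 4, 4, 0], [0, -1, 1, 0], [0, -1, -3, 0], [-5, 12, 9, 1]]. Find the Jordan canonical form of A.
The characteristic polynomial is det(xI - A) = (x - 1)(x + 2)^2(x + 4), so the eigenvalues are -4 (algebraic multiplicity 1), -2 (algebraic multiplicity 2), 1 (algebraic multiplicity 1).

For λ = -4: algebraic multiplicity 1 gives one 1×1 block.

For λ = -2: rank(A + 2I) = 3, rank((A + 2I)^2) = 2. The eigenspace has dimension 4 - 3 = 1, so there is 1 Jordan block; the rank sequence gives block sizes [2].

For λ = 1: algebraic multiplicity 1 gives one 1×1 block.

Assembling the blocks gives the Jordan form J above.

J = [[-4, 0, 0, 0], [0, -2, 1, 0], [0, 0, -2, 0], [0, 0, 0, 1]]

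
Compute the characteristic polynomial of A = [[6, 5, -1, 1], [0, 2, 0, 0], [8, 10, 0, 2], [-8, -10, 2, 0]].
xI - A = [[x - 6, -5, 1, -1], [0, x - 2, 0, 0], [-8, -10, x, -2], [8, 10, -2, x]].

Expanding det(xI - A) along the first row:
det(xI - A) = + (x - 6)·det([[x - 2, 0, 0], [-10, x, -2], [10, -2, x]]) - (-5)·det([[0, 0, 0], [-8, x, -2], [8, -2, x]]) + (1)·det([[0, x - 2, 0], [-8, -10, -2], [8, 10, x]]) - (-1)·det([[0, x - 2, 0], [-8, -10, x], [8, 10, -2]]).

Evaluating gives χ_A(x) = x^4 - 8x^3 + 24x^2 - 32x + 16 = (x - 2)^4.

χ_A(x) = (x - 2)^4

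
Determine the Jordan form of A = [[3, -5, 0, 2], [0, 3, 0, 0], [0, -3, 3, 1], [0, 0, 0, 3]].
The characteristic polynomial is det(xI - A) = (x - 3)^4, so the eigenvalues are 3 (algebraic multiplicity 4).

For λ = 3: rank(A - 3I) = 2, rank((A - 3I)^2) = 0. The eigenspace has dimension 4 - 2 = 2, so there are 2 Jordan blocks; the rank sequence gives block sizes [2, 2].

Assembling the blocks gives the Jordan form J above.

J = [[3, 1, 0, 0], [0, 3, 0, 0], [0, 0, 3, 1], [0, 0, 0, 3]]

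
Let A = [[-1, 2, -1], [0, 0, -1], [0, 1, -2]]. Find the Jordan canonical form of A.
The characteristic polynomial is det(xI - A) = (x + 1)^3, so the eigenvalues are -1 (algebraic multiplicity 3).

For λ = -1: rank(A + I) = 2, rank((A + I)^2) = 1, rank((A + I)^3) = 0. The eigenspace has dimension 3 - 2 = 1, so there is 1 Jordan block; the rank sequence gives block sizes [3].

Assembling the blocks gives the Jordan form J above.

J = [[-1, 1, 0], [0, -1, 1], [0, 0, -1]]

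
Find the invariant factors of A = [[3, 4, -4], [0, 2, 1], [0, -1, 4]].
The Jordan structure of A has elementary divisors (x - 3)^2, (x - 3). Arranging the block sizes at each eigenvalue in decreasing order and taking row products gives the invariant factors.

Invariant factors (smallest first, each dividing the next): x - 3, (x - 3)^2.

Check: the last factor (x - 3)^2 is the minimal polynomial, and the product (x - 3)^3 is the characteristic polynomial.

x - 3, (x - 3)^2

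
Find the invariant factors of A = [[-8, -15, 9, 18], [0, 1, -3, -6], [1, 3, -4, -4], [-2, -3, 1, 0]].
x + 2, (x + 2)^2(x + 5)

The Jordan structure of A has elementary divisors (x + 5), (x + 2)^2, (x + 2). Arranging the block sizes at each eigenvalue in decreasing order and taking row products gives the invariant factors.

Invariant factors (smallest first, each dividing the next): x + 2, (x + 2)^2(x + 5).

Check: the last factor (x + 2)^2(x + 5) is the minimal polynomial, and the product (x + 2)^3(x + 5) is the characteristic polynomial.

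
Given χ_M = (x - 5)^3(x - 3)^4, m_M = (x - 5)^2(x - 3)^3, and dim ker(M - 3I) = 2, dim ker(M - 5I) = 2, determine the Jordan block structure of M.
λ = 3: algebraic multiplicity 4 (exponent in χ_M), largest block size 3 (exponent in m_M), 2 blocks (geometric multiplicity). These force block sizes [3, 1].
λ = 5: algebraic multiplicity 3 (exponent in χ_M), largest block size 2 (exponent in m_M), 2 blocks (geometric multiplicity). These force block sizes [2, 1].

Jordan blocks: (3, 3), (3, 1), (5, 2), (5, 1)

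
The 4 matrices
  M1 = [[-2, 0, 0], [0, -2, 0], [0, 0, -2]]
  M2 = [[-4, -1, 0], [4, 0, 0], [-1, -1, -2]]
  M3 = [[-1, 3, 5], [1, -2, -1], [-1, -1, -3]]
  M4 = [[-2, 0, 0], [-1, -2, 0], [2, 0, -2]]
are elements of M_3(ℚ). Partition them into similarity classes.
3 classes: {M1}, {M2, M3}, {M4}

Characteristic polynomials: χ_{M1} = (x + 2)^3, χ_{M2} = (x + 2)^3, χ_{M3} = (x + 2)^3, χ_{M4} = (x + 2)^3.

{M1}: invariant factors x + 2, x + 2, x + 2.

{M2, M3}: invariant factors (x + 2)^3.

{M4}: invariant factors x + 2, (x + 2)^2.

Matrices are similar if and only if their invariant-factor lists agree; the partition into similarity classes is {M1}, {M2, M3}, {M4}.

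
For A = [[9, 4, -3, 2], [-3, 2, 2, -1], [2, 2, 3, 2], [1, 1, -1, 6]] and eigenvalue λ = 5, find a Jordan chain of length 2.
We seek v_1 ∈ ker((A - 5I)^2) \ ker(A - 5I), then set v_{i+1} = (A - 5I) v_i.

One such chain is v_1 = [[-1, 1, -1, 0]]^T, v_2 = [[3, -2, 2, 1]]^T. Check: (A - 5I) v_2 = [[0, 0, 0, 0]]^T = 0.

v_1 = [[-1, 1, -1, 0]]^T, v_2 = [[3, -2, 2, 1]]^T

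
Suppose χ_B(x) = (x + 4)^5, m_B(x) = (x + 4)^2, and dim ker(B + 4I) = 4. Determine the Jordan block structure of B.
Jordan blocks: (-4, 2), (-4, 1), (-4, 1), (-4, 1)

λ = -4: algebraic multiplicity 5 (exponent in χ_B), largest block size 2 (exponent in m_B), 4 blocks (geometric multiplicity). These force block sizes [2, 1, 1, 1].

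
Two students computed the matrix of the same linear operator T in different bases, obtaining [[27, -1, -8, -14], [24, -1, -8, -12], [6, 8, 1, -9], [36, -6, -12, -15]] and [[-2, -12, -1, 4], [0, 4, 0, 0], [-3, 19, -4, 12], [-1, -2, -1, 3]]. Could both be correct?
No.

trace(A) = 12 but trace(B) = 1. The trace is a similarity invariant, so A and B are not similar.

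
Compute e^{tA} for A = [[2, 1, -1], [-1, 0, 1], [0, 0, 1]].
A has Jordan form J = [[1, 1, 0], [0, 1, 0], [0, 0, 1]] with A = PJP^{-1}, so e^{tA} = P e^{tJ} P^{-1}.

For a Jordan block J_k(λ), e^{tJ_k(λ)} = e^{λt} · (I + tN + t^2 N^2/2! + ... + t^{k-1} N^{k-1}/(k-1)!) where N is the nilpotent superdiagonal part.

Assembling the blocks and conjugating back gives the entries of e^{tA} as shown above.

e^{tA} = [[(t + 1)*e^{t}, t*e^{t}, -t*e^{t}], [-t*e^{t}, (1 - t)*e^{t}, t*e^{t}], [0, 0, e^{t}]]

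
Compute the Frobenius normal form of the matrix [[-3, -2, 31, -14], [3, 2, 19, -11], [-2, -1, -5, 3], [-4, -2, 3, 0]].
R = [[0, 0, 0, -25], [1, 0, 0, 30], [0, 1, 0, 1], [0, 0, 1, -6]]

The invariant factors of A (the non-unit diagonal entries of the Smith normal form of xI - A over ℚ[x]) are (x^2 + 3x - 5)^2, each dividing the next. The characteristic polynomial is their product, (x^2 + 3x - 5)^2.

The rational canonical form is the block-diagonal matrix of companion matrices C(f_i):
R = [[0, 0, 0, -25], [1, 0, 0, 30], [0, 1, 0, 1], [0, 0, 1, -6]].

Note the characteristic polynomial does not split into linear factors over ℚ, so A has no Jordan form over ℚ; the rational canonical form exists over any field.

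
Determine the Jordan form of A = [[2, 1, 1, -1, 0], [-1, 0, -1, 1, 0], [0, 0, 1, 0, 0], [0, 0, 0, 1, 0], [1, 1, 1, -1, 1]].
The characteristic polynomial is det(xI - A) = (x - 1)^5, so the eigenvalues are 1 (algebraic multiplicity 5).

For λ = 1: rank(A - I) = 1, rank((A - I)^2) = 0. The eigenspace has dimension 5 - 1 = 4, so there are 4 Jordan blocks; the rank sequence gives block sizes [2, 1, 1, 1].

Assembling the blocks gives the Jordan form J above.

J = [[1, 1, 0, 0, 0], [0, 1, 0, 0, 0], [0, 0, 1, 0, 0], [0, 0, 0, 1, 0], [0, 0, 0, 0, 1]]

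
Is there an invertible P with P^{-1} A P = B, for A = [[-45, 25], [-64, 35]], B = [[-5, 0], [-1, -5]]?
Yes.

Two matrices over a field are similar if and only if they have the same invariant factors.

Both A and B have characteristic polynomial (x + 5)^2 and minimal polynomial (x + 5)^2. Computing further, both have invariant factors (x + 5)^2. Hence A and B are similar.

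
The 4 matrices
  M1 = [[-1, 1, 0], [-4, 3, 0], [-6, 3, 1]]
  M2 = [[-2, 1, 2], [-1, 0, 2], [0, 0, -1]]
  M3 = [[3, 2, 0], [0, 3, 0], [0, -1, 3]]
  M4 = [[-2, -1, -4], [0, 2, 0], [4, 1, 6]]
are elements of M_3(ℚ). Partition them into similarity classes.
Characteristic polynomials: χ_{M1} = (x - 1)^3, χ_{M2} = (x + 1)^3, χ_{M3} = (x - 3)^3, χ_{M4} = (x - 2)^3.

{M1}: invariant factors x - 1, (x - 1)^2.

{M2}: invariant factors x + 1, (x + 1)^2.

{M3}: invariant factors x - 3, (x - 3)^2.

{M4}: invariant factors x - 2, (x - 2)^2.

Matrices are similar if and only if their invariant-factor lists agree; the partition into similarity classes is {M1}, {M2}, {M3}, {M4}.

4 classes: {M1}, {M2}, {M3}, {M4}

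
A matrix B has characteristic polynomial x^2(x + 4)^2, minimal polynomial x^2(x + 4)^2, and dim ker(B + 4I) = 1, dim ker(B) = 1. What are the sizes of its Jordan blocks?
Jordan blocks: (-4, 2), (0, 2)

λ = -4: algebraic multiplicity 2 (exponent in χ_B), largest block size 2 (exponent in m_B), 1 block (geometric multiplicity). This forces block sizes [2].
λ = 0: algebraic multiplicity 2 (exponent in χ_B), largest block size 2 (exponent in m_B), 1 block (geometric multiplicity). This forces block sizes [2].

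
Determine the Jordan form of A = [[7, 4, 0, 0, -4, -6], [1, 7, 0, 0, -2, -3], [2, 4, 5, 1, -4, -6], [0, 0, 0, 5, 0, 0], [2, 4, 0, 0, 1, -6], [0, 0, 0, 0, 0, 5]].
The characteristic polynomial is det(xI - A) = (x - 5)^6, so the eigenvalues are 5 (algebraic multiplicity 6).

For λ = 5: rank(A - 5I) = 2, rank((A - 5I)^2) = 0. The eigenspace has dimension 6 - 2 = 4, so there are 4 Jordan blocks; the rank sequence gives block sizes [2, 2, 1, 1].

Assembling the blocks gives the Jordan form J above.

J = [[5, 1, 0, 0, 0, 0], [0, 5, 0, 0, 0, 0], [0, 0, 5, 1, 0, 0], [0, 0, 0, 5, 0, 0], [0, 0, 0, 0, 5, 0], [0, 0, 0, 0, 0, 5]]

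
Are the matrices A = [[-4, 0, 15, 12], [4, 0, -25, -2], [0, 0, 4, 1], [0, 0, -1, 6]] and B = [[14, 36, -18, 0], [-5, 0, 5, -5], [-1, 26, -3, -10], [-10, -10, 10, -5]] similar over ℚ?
Both have characteristic polynomial x(x - 5)^2(x + 4), but the minimal polynomial of A is x(x - 5)^2(x + 4) while the minimal polynomial of B is x(x - 5)(x + 4). The minimal polynomial is a similarity invariant, so A and B are not similar.

No.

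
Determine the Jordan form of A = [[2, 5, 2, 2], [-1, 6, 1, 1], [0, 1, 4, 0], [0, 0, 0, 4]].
J = [[4, 1, 0, 0], [0, 4, 1, 0], [0, 0, 4, 0], [0, 0, 0, 4]]

The characteristic polynomial is det(xI - A) = (x - 4)^4, so the eigenvalues are 4 (algebraic multiplicity 4).

For λ = 4: rank(A - 4I) = 2, rank((A - 4I)^2) = 1, rank((A - 4I)^3) = 0. The eigenspace has dimension 4 - 2 = 2, so there are 2 Jordan blocks; the rank sequence gives block sizes [3, 1].

Assembling the blocks gives the Jordan form J above.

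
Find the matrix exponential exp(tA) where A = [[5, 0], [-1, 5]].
e^{tA} = [[e^{5*t}, 0], [-t*e^{5*t}, e^{5*t}]]

A has Jordan form J = [[5, 1], [0, 5]] with A = PJP^{-1}, so e^{tA} = P e^{tJ} P^{-1}.

For a Jordan block J_k(λ), e^{tJ_k(λ)} = e^{λt} · (I + tN + t^2 N^2/2! + ... + t^{k-1} N^{k-1}/(k-1)!) where N is the nilpotent superdiagonal part.

Assembling the blocks and conjugating back gives the entries of e^{tA} as shown above.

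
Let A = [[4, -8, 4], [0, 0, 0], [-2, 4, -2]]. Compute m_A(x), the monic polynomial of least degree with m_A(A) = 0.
The characteristic polynomial factors as x^2(x - 2). The minimal polynomial is ∏(x - λ)^{k_λ} where k_λ is the size of the largest Jordan block at λ.

For λ = 0: rank(A) = 1, and the largest Jordan block has size 1 (the smallest k with rank(A^k) = rank(A^(k+1))).
For λ = 2: rank(A - 2I) = 2, and the largest Jordan block has size 1 (the smallest k with rank((A - 2I)^k) = rank((A - 2I)^(k+1))).

So m_A(x) = x(x - 2).

m_A(x) = x(x - 2)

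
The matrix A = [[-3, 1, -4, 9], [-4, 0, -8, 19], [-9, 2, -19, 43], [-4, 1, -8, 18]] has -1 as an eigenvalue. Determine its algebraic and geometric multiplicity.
algebraic multiplicity 4, geometric multiplicity 2

The characteristic polynomial is (x + 1)^4, so the factor x + 1 appears with exponent 4: the algebraic multiplicity is 4.

rank(A + I) = 2, so the eigenspace has dimension 4 - 2 = 2: the geometric multiplicity is 2.

Since 2 < 4, A is not diagonalizable.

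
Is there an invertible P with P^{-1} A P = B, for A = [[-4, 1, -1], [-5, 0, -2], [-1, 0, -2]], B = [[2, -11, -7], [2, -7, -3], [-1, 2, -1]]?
Yes.

Two matrices over a field are similar if and only if they have the same invariant factors.

Both A and B have characteristic polynomial (x + 2)^3 and minimal polynomial (x + 2)^3. Computing further, both have invariant factors (x + 2)^3. Hence A and B are similar.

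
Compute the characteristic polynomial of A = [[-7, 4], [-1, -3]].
χ_A(x) = (x + 5)^2

xI - A = [[x + 7, -4], [1, x + 3]].

Expanding det(xI - A) along the first row:
det(xI - A) = + (x + 7)·det([[x + 3]]) - (-4)·det([[1]]).

Evaluating gives χ_A(x) = x^2 + 10x + 25 = (x + 5)^2.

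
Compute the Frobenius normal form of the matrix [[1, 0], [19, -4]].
R = [[0, 4], [1, -3]]

The invariant factors of A (the non-unit diagonal entries of the Smith normal form of xI - A over ℚ[x]) are (x - 1)(x + 4), each dividing the next. The characteristic polynomial is their product, (x - 1)(x + 4).

The rational canonical form is the block-diagonal matrix of companion matrices C(f_i):
R = [[0, 4], [1, -3]].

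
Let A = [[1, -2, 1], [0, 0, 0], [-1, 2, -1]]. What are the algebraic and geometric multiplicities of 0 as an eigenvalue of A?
algebraic multiplicity 3, geometric multiplicity 2

The characteristic polynomial is x^3, so the factor x appears with exponent 3: the algebraic multiplicity is 3.

rank(A) = 1, so the eigenspace has dimension 3 - 1 = 2: the geometric multiplicity is 2.

Since 2 < 3, A is not diagonalizable.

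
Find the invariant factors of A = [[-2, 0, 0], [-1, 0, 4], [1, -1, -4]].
The Jordan structure of A has elementary divisors (x + 2)^3. Arranging the block sizes at each eigenvalue in decreasing order and taking row products gives the invariant factors.

Invariant factors (smallest first, each dividing the next): (x + 2)^3.

Check: the last factor (x + 2)^3 is the minimal polynomial, and the product (x + 2)^3 is the characteristic polynomial.

(x + 2)^3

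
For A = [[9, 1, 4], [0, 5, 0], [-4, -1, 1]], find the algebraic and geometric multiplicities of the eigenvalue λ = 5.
The characteristic polynomial is (x - 5)^3, so the factor x - 5 appears with exponent 3: the algebraic multiplicity is 3.

rank(A - 5I) = 1, so the eigenspace has dimension 3 - 1 = 2: the geometric multiplicity is 2.

Since 2 < 3, A is not diagonalizable.

algebraic multiplicity 3, geometric multiplicity 2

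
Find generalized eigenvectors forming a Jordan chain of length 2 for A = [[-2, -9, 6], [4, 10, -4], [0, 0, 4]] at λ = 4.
v_1 = [[-4, 3, 1]]^T, v_2 = [[3, -2, 0]]^T

We seek v_1 ∈ ker((A - 4I)^2) \ ker(A - 4I), then set v_{i+1} = (A - 4I) v_i.

One such chain is v_1 = [[-4, 3, 1]]^T, v_2 = [[3, -2, 0]]^T. Check: (A - 4I) v_2 = [[0, 0, 0]]^T = 0.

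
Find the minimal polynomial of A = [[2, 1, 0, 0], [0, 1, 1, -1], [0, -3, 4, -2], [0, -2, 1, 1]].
The characteristic polynomial factors as (x - 2)^4. The minimal polynomial is ∏(x - λ)^{k_λ} where k_λ is the size of the largest Jordan block at λ.

For λ = 2: rank(A - 2I) = 2, and the largest Jordan block has size 3 (the smallest k with rank((A - 2I)^k) = rank((A - 2I)^(k+1))).

So m_A(x) = (x - 2)^3.

m_A(x) = (x - 2)^3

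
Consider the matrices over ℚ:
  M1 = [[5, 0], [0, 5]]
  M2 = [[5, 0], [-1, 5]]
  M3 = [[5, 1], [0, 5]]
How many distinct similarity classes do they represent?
2 classes: {M1}, {M2, M3}

Characteristic polynomials: χ_{M1} = (x - 5)^2, χ_{M2} = (x - 5)^2, χ_{M3} = (x - 5)^2.

{M1}: invariant factors x - 5, x - 5.

{M2, M3}: invariant factors (x - 5)^2.

Matrices are similar if and only if their invariant-factor lists agree; the partition into similarity classes is {M1}, {M2, M3}.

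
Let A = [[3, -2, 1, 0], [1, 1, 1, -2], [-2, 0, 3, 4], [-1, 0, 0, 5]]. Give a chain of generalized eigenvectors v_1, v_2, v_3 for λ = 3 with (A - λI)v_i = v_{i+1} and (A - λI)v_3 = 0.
We seek v_1 ∈ ker((A - 3I)^3) \ ker((A - 3I)^2), then set v_{i+1} = (A - 3I) v_i.

One such chain is v_1 = [[-8, -2, -3, -4]]^T, v_2 = [[1, 1, 0, 0]]^T, v_3 = [[-2, -1, -2, -1]]^T. Check: (A - 3I) v_3 = [[0, 0, 0, 0]]^T = 0.

v_1 = [[-8, -2, -3, -4]]^T, v_2 = [[1, 1, 0, 0]]^T, v_3 = [[-2, -1, -2, -1]]^T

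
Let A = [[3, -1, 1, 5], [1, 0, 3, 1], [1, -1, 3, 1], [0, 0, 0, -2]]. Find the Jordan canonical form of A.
J = [[-2, 0, 0, 0], [0, 2, 1, 0], [0, 0, 2, 1], [0, 0, 0, 2]]

The characteristic polynomial is det(xI - A) = (x - 2)^3(x + 2), so the eigenvalues are -2 (algebraic multiplicity 1), 2 (algebraic multiplicity 3).

For λ = -2: algebraic multiplicity 1 gives one 1×1 block.

For λ = 2: rank(A - 2I) = 3, rank((A - 2I)^2) = 2, rank((A - 2I)^3) = 1. The eigenspace has dimension 4 - 3 = 1, so there is 1 Jordan block; the rank sequence gives block sizes [3].

Assembling the blocks gives the Jordan form J above.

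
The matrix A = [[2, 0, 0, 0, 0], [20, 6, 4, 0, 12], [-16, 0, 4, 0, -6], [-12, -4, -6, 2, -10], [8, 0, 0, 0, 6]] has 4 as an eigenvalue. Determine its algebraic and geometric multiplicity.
The characteristic polynomial is (x - 6)^2(x - 4)(x - 2)^2, so the factor x - 4 appears with exponent 1: the algebraic multiplicity is 1.

rank(A - 4I) = 4, so the eigenspace has dimension 5 - 4 = 1: the geometric multiplicity is 1.

algebraic multiplicity 1, geometric multiplicity 1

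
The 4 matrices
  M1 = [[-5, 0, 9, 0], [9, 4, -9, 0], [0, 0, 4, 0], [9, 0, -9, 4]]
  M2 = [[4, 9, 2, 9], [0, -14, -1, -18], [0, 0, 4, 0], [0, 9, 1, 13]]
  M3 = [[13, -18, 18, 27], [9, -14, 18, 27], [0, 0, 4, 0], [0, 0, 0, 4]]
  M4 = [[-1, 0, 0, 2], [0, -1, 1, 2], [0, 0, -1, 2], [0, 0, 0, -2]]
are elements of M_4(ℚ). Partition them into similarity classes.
3 classes: {M1, M3}, {M2}, {M4}

Characteristic polynomials: χ_{M1} = (x - 4)^3(x + 5), χ_{M2} = (x - 4)^3(x + 5), χ_{M3} = (x - 4)^3(x + 5), χ_{M4} = (x + 1)^3(x + 2).

{M1, M3}: invariant factors x - 4, x - 4, (x - 4)(x + 5).

{M2}: invariant factors x - 4, (x - 4)^2(x + 5).

{M4}: invariant factors x + 1, (x + 1)^2(x + 2).

Matrices are similar if and only if their invariant-factor lists agree; the partition into similarity classes is {M1, M3}, {M2}, {M4}.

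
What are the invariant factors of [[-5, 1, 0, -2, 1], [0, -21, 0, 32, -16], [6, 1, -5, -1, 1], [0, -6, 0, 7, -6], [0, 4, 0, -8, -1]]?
x + 5, (x + 5)^2, (x + 5)^2

The Jordan structure of A has elementary divisors (x + 5)^2, (x + 5)^2, (x + 5). Arranging the block sizes at each eigenvalue in decreasing order and taking row products gives the invariant factors.

Invariant factors (smallest first, each dividing the next): x + 5, (x + 5)^2, (x + 5)^2.

Check: the last factor (x + 5)^2 is the minimal polynomial, and the product (x + 5)^5 is the characteristic polynomial.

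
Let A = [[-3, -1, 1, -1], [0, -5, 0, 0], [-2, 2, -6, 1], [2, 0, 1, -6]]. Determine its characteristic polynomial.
xI - A = [[x + 3, 1, -1, 1], [0, x + 5, 0, 0], [2, -2, x + 6, -1], [-2, 0, -1, x + 6]].

Expanding det(xI - A) along the first row:
det(xI - A) = + (x + 3)·det([[x + 5, 0, 0], [-2, x + 6, -1], [0, -1, x + 6]]) - (1)·det([[0, 0, 0], [2, x + 6, -1], [-2, -1, x + 6]]) + (-1)·det([[0, x + 5, 0], [2, -2, -1], [-2, 0, x + 6]]) - (1)·det([[0, x + 5, 0], [2, -2, x + 6], [-2, 0, -1]]).

Evaluating gives χ_A(x) = x^4 + 20x^3 + 150x^2 + 500x + 625 = (x + 5)^4.

χ_A(x) = (x + 5)^4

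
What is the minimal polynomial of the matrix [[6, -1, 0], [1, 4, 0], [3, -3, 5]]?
m_A(x) = (x - 5)^2

The characteristic polynomial factors as (x - 5)^3. The minimal polynomial is ∏(x - λ)^{k_λ} where k_λ is the size of the largest Jordan block at λ.

For λ = 5: rank(A - 5I) = 1, and the largest Jordan block has size 2 (the smallest k with rank((A - 5I)^k) = rank((A - 5I)^(k+1))).

So m_A(x) = (x - 5)^2.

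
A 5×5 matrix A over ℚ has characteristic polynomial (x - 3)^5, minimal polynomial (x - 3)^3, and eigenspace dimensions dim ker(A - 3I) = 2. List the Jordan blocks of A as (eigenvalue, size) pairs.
λ = 3: algebraic multiplicity 5 (exponent in χ_A), largest block size 3 (exponent in m_A), 2 blocks (geometric multiplicity). These force block sizes [3, 2].

Jordan blocks: (3, 3), (3, 2)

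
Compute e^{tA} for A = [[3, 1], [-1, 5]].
A has Jordan form J = [[4, 1], [0, 4]] with A = PJP^{-1}, so e^{tA} = P e^{tJ} P^{-1}.

For a Jordan block J_k(λ), e^{tJ_k(λ)} = e^{λt} · (I + tN + t^2 N^2/2! + ... + t^{k-1} N^{k-1}/(k-1)!) where N is the nilpotent superdiagonal part.

Assembling the blocks and conjugating back gives the entries of e^{tA} as shown above.

e^{tA} = [[(1 - t)*e^{4*t}, t*e^{4*t}], [-t*e^{4*t}, (t + 1)*e^{4*t}]]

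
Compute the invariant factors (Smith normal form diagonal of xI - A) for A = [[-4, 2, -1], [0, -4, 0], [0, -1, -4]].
(x + 4)^3

The Jordan structure of A has elementary divisors (x + 4)^3. Arranging the block sizes at each eigenvalue in decreasing order and taking row products gives the invariant factors.

Invariant factors (smallest first, each dividing the next): (x + 4)^3.

Check: the last factor (x + 4)^3 is the minimal polynomial, and the product (x + 4)^3 is the characteristic polynomial.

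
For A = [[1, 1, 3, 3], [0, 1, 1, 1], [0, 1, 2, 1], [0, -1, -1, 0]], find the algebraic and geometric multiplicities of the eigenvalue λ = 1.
The characteristic polynomial is (x - 1)^4, so the factor x - 1 appears with exponent 4: the algebraic multiplicity is 4.

rank(A - I) = 2, so the eigenspace has dimension 4 - 2 = 2: the geometric multiplicity is 2.

Since 2 < 4, A is not diagonalizable.

algebraic multiplicity 4, geometric multiplicity 2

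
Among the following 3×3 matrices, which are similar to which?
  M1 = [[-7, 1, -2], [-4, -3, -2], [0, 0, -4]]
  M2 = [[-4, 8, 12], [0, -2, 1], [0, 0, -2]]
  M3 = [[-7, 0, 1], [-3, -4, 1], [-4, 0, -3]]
2 classes: {M1, M3}, {M2}

Characteristic polynomials: χ_{M1} = (x + 4)(x + 5)^2, χ_{M2} = (x + 2)^2(x + 4), χ_{M3} = (x + 4)(x + 5)^2.

{M1, M3}: invariant factors (x + 4)(x + 5)^2.

{M2}: invariant factors (x + 2)^2(x + 4).

Matrices are similar if and only if their invariant-factor lists agree; the partition into similarity classes is {M1, M3}, {M2}.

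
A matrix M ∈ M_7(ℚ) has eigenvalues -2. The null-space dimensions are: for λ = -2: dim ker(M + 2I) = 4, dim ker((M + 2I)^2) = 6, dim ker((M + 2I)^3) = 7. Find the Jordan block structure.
λ = -2: successive nullity increments [4, 2, 1] count blocks of size ≥ k; block sizes are [3, 2, 1, 1].

Jordan blocks: (-2, 3), (-2, 2), (-2, 1), (-2, 1)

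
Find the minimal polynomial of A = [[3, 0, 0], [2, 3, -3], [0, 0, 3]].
The characteristic polynomial factors as (x - 3)^3. The minimal polynomial is ∏(x - λ)^{k_λ} where k_λ is the size of the largest Jordan block at λ.

For λ = 3: rank(A - 3I) = 1, and the largest Jordan block has size 2 (the smallest k with rank((A - 3I)^k) = rank((A - 3I)^(k+1))).

So m_A(x) = (x - 3)^2.

m_A(x) = (x - 3)^2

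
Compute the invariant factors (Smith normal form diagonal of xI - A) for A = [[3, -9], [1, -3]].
The Jordan structure of A has elementary divisors x^2. Arranging the block sizes at each eigenvalue in decreasing order and taking row products gives the invariant factors.

Invariant factors (smallest first, each dividing the next): x^2.

Check: the last factor x^2 is the minimal polynomial, and the product x^2 is the characteristic polynomial.

x^2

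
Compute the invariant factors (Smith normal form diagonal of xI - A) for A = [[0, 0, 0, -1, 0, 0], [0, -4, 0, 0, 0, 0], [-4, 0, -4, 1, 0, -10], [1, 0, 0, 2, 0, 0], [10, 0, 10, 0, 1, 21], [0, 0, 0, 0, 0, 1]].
(x - 1)^2(x + 4), (x - 1)^2(x + 4)

The Jordan structure of A has elementary divisors (x + 4), (x + 4), (x - 1)^2, (x - 1)^2. Arranging the block sizes at each eigenvalue in decreasing order and taking row products gives the invariant factors.

Invariant factors (smallest first, each dividing the next): (x - 1)^2(x + 4), (x - 1)^2(x + 4).

Check: the last factor (x - 1)^2(x + 4) is the minimal polynomial, and the product (x - 1)^4(x + 4)^2 is the characteristic polynomial.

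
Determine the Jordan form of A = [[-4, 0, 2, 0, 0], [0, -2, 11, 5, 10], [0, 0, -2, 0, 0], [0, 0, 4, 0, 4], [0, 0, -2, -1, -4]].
The characteristic polynomial is det(xI - A) = (x + 2)^4(x + 4), so the eigenvalues are -4 (algebraic multiplicity 1), -2 (algebraic multiplicity 4).

For λ = -4: algebraic multiplicity 1 gives one 1×1 block.

For λ = -2: rank(A + 2I) = 3, rank((A + 2I)^2) = 1. The eigenspace has dimension 5 - 3 = 2, so there are 2 Jordan blocks; the rank sequence gives block sizes [2, 2].

Assembling the blocks gives the Jordan form J above.

J = [[-4, 0, 0, 0, 0], [0, -2, 1, 0, 0], [0, 0, -2, 0, 0], [0, 0, 0, -2, 1], [0, 0, 0, 0, -2]]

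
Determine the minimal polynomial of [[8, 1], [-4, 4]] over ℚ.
m_A(x) = (x - 6)^2

The characteristic polynomial factors as (x - 6)^2. The minimal polynomial is ∏(x - λ)^{k_λ} where k_λ is the size of the largest Jordan block at λ.

For λ = 6: rank(A - 6I) = 1, and the largest Jordan block has size 2 (the smallest k with rank((A - 6I)^k) = rank((A - 6I)^(k+1))).

So m_A(x) = (x - 6)^2.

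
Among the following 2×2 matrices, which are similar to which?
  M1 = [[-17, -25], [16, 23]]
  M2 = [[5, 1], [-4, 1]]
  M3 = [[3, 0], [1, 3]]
Characteristic polynomials: χ_{M1} = (x - 3)^2, χ_{M2} = (x - 3)^2, χ_{M3} = (x - 3)^2.

{M1, M2, M3}: invariant factors (x - 3)^2.

Matrices are similar if and only if their invariant-factor lists agree; the partition into similarity classes is {M1, M2, M3}.

1 class: {M1, M2, M3}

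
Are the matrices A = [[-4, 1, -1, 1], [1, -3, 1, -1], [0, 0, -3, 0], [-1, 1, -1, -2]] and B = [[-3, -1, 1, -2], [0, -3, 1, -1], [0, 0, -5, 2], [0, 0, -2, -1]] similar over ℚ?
Yes.

Two matrices over a field are similar if and only if they have the same invariant factors.

Both A and B have characteristic polynomial (x + 3)^4 and minimal polynomial (x + 3)^3. Computing further, both have invariant factors x + 3, (x + 3)^3. Hence A and B are similar.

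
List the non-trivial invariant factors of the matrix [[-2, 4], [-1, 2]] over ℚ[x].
The Jordan structure of A has elementary divisors x^2. Arranging the block sizes at each eigenvalue in decreasing order and taking row products gives the invariant factors.

Invariant factors (smallest first, each dividing the next): x^2.

Check: the last factor x^2 is the minimal polynomial, and the product x^2 is the characteristic polynomial.

x^2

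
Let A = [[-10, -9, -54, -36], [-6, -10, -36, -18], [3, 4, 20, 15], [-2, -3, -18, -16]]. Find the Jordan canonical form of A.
The characteristic polynomial is det(xI - A) = (x + 4)^4, so the eigenvalues are -4 (algebraic multiplicity 4).

For λ = -4: rank(A + 4I) = 2, rank((A + 4I)^2) = 0. The eigenspace has dimension 4 - 2 = 2, so there are 2 Jordan blocks; the rank sequence gives block sizes [2, 2].

Assembling the blocks gives the Jordan form J above.

J = [[-4, 1, 0, 0], [0, -4, 0, 0], [0, 0, -4, 1], [0, 0, 0, -4]]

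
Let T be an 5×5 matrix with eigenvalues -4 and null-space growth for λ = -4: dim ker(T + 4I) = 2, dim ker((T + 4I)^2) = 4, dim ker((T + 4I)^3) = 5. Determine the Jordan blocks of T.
λ = -4: successive nullity increments [2, 2, 1] count blocks of size ≥ k; block sizes are [3, 2].

Jordan blocks: (-4, 3), (-4, 2)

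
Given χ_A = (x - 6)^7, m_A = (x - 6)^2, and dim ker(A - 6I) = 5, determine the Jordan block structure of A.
λ = 6: algebraic multiplicity 7 (exponent in χ_A), largest block size 2 (exponent in m_A), 5 blocks (geometric multiplicity). These force block sizes [2, 2, 1, 1, 1].

Jordan blocks: (6, 2), (6, 2), (6, 1), (6, 1), (6, 1)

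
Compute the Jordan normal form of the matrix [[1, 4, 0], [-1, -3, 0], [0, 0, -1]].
The characteristic polynomial is det(xI - A) = (x + 1)^3, so the eigenvalues are -1 (algebraic multiplicity 3).

For λ = -1: rank(A + I) = 1, rank((A + I)^2) = 0. The eigenspace has dimension 3 - 1 = 2, so there are 2 Jordan blocks; the rank sequence gives block sizes [2, 1].

Assembling the blocks gives the Jordan form J above.

J = [[-1, 1, 0], [0, -1, 0], [0, 0, -1]]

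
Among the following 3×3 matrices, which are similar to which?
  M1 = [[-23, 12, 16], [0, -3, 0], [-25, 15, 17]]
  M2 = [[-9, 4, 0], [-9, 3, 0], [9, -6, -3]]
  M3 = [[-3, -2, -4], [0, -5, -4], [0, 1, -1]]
Characteristic polynomials: χ_{M1} = (x + 3)^3, χ_{M2} = (x + 3)^3, χ_{M3} = (x + 3)^3.

{M1, M2, M3}: invariant factors x + 3, (x + 3)^2.

Matrices are similar if and only if their invariant-factor lists agree; the partition into similarity classes is {M1, M2, M3}.

1 class: {M1, M2, M3}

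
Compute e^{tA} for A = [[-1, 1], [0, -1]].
e^{tA} = [[e^{-t}, t*e^{-t}], [0, e^{-t}]]

A has Jordan form J = [[-1, 1], [0, -1]] with A = PJP^{-1}, so e^{tA} = P e^{tJ} P^{-1}.

For a Jordan block J_k(λ), e^{tJ_k(λ)} = e^{λt} · (I + tN + t^2 N^2/2! + ... + t^{k-1} N^{k-1}/(k-1)!) where N is the nilpotent superdiagonal part.

Assembling the blocks and conjugating back gives the entries of e^{tA} as shown above.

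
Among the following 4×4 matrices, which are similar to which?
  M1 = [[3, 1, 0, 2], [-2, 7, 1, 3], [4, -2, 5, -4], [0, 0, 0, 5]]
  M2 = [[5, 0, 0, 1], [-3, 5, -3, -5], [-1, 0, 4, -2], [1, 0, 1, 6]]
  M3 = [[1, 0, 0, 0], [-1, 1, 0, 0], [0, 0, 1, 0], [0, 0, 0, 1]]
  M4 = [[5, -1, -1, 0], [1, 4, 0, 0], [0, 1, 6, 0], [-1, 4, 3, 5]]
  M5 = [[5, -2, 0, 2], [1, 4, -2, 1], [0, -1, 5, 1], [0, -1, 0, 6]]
Characteristic polynomials: χ_{M1} = (x - 5)^4, χ_{M2} = (x - 5)^4, χ_{M3} = (x - 1)^4, χ_{M4} = (x - 5)^4, χ_{M5} = (x - 5)^4.

{M1, M2, M4, M5}: invariant factors x - 5, (x - 5)^3.

{M3}: invariant factors x - 1, x - 1, (x - 1)^2.

Matrices are similar if and only if their invariant-factor lists agree; the partition into similarity classes is {M1, M2, M4, M5}, {M3}.

2 classes: {M1, M2, M4, M5}, {M3}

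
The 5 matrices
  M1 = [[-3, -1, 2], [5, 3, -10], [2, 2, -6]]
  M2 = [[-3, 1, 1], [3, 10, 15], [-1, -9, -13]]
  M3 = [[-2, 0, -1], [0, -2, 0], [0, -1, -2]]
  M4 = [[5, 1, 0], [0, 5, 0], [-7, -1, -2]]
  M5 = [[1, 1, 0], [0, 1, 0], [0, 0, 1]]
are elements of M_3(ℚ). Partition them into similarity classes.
Characteristic polynomials: χ_{M1} = (x + 2)^3, χ_{M2} = (x + 2)^3, χ_{M3} = (x + 2)^3, χ_{M4} = (x - 5)^2(x + 2), χ_{M5} = (x - 1)^3.

{M1}: invariant factors x + 2, (x + 2)^2.

{M2, M3}: invariant factors (x + 2)^3.

{M4}: invariant factors (x - 5)^2(x + 2).

{M5}: invariant factors x - 1, (x - 1)^2.

Matrices are similar if and only if their invariant-factor lists agree; the partition into similarity classes is {M1}, {M2, M3}, {M4}, {M5}.

4 classes: {M1}, {M2, M3}, {M4}, {M5}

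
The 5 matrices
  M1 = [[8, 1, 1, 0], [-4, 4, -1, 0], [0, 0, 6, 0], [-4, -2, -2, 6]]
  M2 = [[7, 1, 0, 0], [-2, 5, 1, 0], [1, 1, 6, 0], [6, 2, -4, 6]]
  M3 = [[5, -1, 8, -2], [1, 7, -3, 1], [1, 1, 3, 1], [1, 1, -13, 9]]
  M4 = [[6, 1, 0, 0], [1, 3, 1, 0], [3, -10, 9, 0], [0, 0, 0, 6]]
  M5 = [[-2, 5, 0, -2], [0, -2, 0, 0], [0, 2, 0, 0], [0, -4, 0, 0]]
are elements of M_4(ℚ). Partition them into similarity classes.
Characteristic polynomials: χ_{M1} = (x - 6)^4, χ_{M2} = (x - 6)^4, χ_{M3} = (x - 6)^4, χ_{M4} = (x - 6)^4, χ_{M5} = x^2(x + 2)^2.

{M1, M2, M3, M4}: invariant factors x - 6, (x - 6)^3.

{M5}: invariant factors x, x(x + 2)^2.

Matrices are similar if and only if their invariant-factor lists agree; the partition into similarity classes is {M1, M2, M3, M4}, {M5}.

2 classes: {M1, M2, M3, M4}, {M5}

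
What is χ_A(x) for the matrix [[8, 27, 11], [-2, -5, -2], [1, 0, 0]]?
xI - A = [[x - 8, -27, -11], [2, x + 5, 2], [-1, 0, x]].

Expanding det(xI - A) along the first row:
det(xI - A) = + (x - 8)·det([[x + 5, 2], [0, x]]) - (-27)·det([[2, 2], [-1, x]]) + (-11)·det([[2, x + 5], [-1, 0]]).

Evaluating gives χ_A(x) = x^3 - 3x^2 + 3x - 1 = (x - 1)^3.

χ_A(x) = (x - 1)^3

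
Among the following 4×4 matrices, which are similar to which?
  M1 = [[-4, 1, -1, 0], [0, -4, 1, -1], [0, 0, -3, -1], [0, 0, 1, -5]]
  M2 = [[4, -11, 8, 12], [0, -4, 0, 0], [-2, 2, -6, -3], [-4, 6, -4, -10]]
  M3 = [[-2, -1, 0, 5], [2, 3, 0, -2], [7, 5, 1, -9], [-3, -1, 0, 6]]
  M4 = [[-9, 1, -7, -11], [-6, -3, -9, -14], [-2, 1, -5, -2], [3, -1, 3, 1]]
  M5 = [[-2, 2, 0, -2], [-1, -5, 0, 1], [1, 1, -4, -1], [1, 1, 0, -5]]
Characteristic polynomials: χ_{M1} = (x + 4)^4, χ_{M2} = (x + 4)^4, χ_{M3} = (x - 3)^2(x - 1)^2, χ_{M4} = (x + 4)^4, χ_{M5} = (x + 4)^4.

{M1, M2, M4}: invariant factors (x + 4)^2, (x + 4)^2.

{M3}: invariant factors x - 1, (x - 3)^2(x - 1).

{M5}: invariant factors x + 4, x + 4, (x + 4)^2.

Matrices are similar if and only if their invariant-factor lists agree; the partition into similarity classes is {M1, M2, M4}, {M3}, {M5}.

3 classes: {M1, M2, M4}, {M3}, {M5}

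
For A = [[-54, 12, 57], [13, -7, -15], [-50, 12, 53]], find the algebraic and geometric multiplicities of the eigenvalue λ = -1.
algebraic multiplicity 1, geometric multiplicity 1

The characteristic polynomial is (x + 1)(x + 3)(x + 4), so the factor x + 1 appears with exponent 1: the algebraic multiplicity is 1.

rank(A + I) = 2, so the eigenspace has dimension 3 - 2 = 1: the geometric multiplicity is 1.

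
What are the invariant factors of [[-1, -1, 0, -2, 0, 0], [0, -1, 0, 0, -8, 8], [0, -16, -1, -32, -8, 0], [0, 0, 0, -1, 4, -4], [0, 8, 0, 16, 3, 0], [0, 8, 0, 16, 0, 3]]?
x + 1, (x - 3)(x + 1), (x - 3)(x + 1)^2

The Jordan structure of A has elementary divisors (x + 1)^2, (x + 1), (x + 1), (x - 3), (x - 3). Arranging the block sizes at each eigenvalue in decreasing order and taking row products gives the invariant factors.

Invariant factors (smallest first, each dividing the next): x + 1, (x - 3)(x + 1), (x - 3)(x + 1)^2.

Check: the last factor (x - 3)(x + 1)^2 is the minimal polynomial, and the product (x - 3)^2(x + 1)^4 is the characteristic polynomial.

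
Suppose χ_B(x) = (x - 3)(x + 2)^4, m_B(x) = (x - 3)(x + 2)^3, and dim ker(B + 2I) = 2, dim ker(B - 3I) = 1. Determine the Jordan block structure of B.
λ = -2: algebraic multiplicity 4 (exponent in χ_B), largest block size 3 (exponent in m_B), 2 blocks (geometric multiplicity). These force block sizes [3, 1].
λ = 3: algebraic multiplicity 1 (exponent in χ_B), largest block size 1 (exponent in m_B), 1 block (geometric multiplicity). This forces block sizes [1].

Jordan blocks: (-2, 3), (-2, 1), (3, 1)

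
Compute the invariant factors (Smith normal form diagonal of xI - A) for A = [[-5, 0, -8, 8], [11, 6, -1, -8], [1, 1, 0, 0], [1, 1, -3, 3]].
The Jordan structure of A has elementary divisors (x + 5), (x - 3)^2, (x - 3). Arranging the block sizes at each eigenvalue in decreasing order and taking row products gives the invariant factors.

Invariant factors (smallest first, each dividing the next): x - 3, (x - 3)^2(x + 5).

Check: the last factor (x - 3)^2(x + 5) is the minimal polynomial, and the product (x - 3)^3(x + 5) is the characteristic polynomial.

x - 3, (x - 3)^2(x + 5)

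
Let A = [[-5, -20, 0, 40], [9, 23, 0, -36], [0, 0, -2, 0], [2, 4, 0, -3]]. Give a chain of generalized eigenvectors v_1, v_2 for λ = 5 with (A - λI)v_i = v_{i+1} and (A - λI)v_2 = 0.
v_1 = [[1, -1, 0, 0]]^T, v_2 = [[10, -9, 0, -2]]^T

We seek v_1 ∈ ker((A - 5I)^2) \ ker(A - 5I), then set v_{i+1} = (A - 5I) v_i.

One such chain is v_1 = [[1, -1, 0, 0]]^T, v_2 = [[10, -9, 0, -2]]^T. Check: (A - 5I) v_2 = [[0, 0, 0, 0]]^T = 0.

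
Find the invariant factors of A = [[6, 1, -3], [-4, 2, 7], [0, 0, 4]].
(x - 4)^3

The Jordan structure of A has elementary divisors (x - 4)^3. Arranging the block sizes at each eigenvalue in decreasing order and taking row products gives the invariant factors.

Invariant factors (smallest first, each dividing the next): (x - 4)^3.

Check: the last factor (x - 4)^3 is the minimal polynomial, and the product (x - 4)^3 is the characteristic polynomial.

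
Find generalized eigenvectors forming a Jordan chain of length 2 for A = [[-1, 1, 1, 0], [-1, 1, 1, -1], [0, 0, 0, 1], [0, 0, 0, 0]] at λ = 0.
v_1 = [[-2, -1, 0, 0]]^T, v_2 = [[1, 1, 0, 0]]^T

We seek v_1 ∈ ker(A^2) \ ker(A), then set v_{i+1} = A v_i.

One such chain is v_1 = [[-2, -1, 0, 0]]^T, v_2 = [[1, 1, 0, 0]]^T. Check: A v_2 = [[0, 0, 0, 0]]^T = 0.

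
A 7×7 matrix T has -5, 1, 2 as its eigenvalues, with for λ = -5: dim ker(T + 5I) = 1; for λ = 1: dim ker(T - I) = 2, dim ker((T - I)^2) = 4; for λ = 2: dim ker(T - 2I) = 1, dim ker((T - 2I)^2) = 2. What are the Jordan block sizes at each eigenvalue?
λ = -5: successive nullity increments [1] count blocks of size ≥ k; block sizes are [1].
λ = 1: successive nullity increments [2, 2] count blocks of size ≥ k; block sizes are [2, 2].
λ = 2: successive nullity increments [1, 1] count blocks of size ≥ k; block sizes are [2].

Jordan blocks: (-5, 1), (1, 2), (1, 2), (2, 2)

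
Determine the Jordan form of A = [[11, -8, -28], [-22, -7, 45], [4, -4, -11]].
J = [[-5, 1, 0], [0, -5, 0], [0, 0, 3]]

The characteristic polynomial is det(xI - A) = (x - 3)(x + 5)^2, so the eigenvalues are -5 (algebraic multiplicity 2), 3 (algebraic multiplicity 1).

For λ = -5: rank(A + 5I) = 2, rank((A + 5I)^2) = 1. The eigenspace has dimension 3 - 2 = 1, so there is 1 Jordan block; the rank sequence gives block sizes [2].

For λ = 3: algebraic multiplicity 1 gives one 1×1 block.

Assembling the blocks gives the Jordan form J above.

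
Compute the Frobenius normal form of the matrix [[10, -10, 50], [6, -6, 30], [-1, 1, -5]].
R = [[0, 0, 0], [0, 0, 0], [0, 1, -1]]

The invariant factors of A (the non-unit diagonal entries of the Smith normal form of xI - A over ℚ[x]) are x, x(x + 1), each dividing the next. The characteristic polynomial is their product, x^2(x + 1).

The rational canonical form is the block-diagonal matrix of companion matrices C(f_i):
R = [[0, 0, 0], [0, 0, 0], [0, 1, -1]].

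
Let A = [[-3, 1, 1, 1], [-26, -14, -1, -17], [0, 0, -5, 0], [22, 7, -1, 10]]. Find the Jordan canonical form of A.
The characteristic polynomial is det(xI - A) = (x - 3)(x + 5)^3, so the eigenvalues are -5 (algebraic multiplicity 3), 3 (algebraic multiplicity 1).

For λ = -5: rank(A + 5I) = 2, rank((A + 5I)^2) = 1. The eigenspace has dimension 4 - 2 = 2, so there are 2 Jordan blocks; the rank sequence gives block sizes [2, 1].

For λ = 3: algebraic multiplicity 1 gives one 1×1 block.

Assembling the blocks gives the Jordan form J above.

J = [[-5, 1, 0, 0], [0, -5, 0, 0], [0, 0, -5, 0], [0, 0, 0, 3]]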